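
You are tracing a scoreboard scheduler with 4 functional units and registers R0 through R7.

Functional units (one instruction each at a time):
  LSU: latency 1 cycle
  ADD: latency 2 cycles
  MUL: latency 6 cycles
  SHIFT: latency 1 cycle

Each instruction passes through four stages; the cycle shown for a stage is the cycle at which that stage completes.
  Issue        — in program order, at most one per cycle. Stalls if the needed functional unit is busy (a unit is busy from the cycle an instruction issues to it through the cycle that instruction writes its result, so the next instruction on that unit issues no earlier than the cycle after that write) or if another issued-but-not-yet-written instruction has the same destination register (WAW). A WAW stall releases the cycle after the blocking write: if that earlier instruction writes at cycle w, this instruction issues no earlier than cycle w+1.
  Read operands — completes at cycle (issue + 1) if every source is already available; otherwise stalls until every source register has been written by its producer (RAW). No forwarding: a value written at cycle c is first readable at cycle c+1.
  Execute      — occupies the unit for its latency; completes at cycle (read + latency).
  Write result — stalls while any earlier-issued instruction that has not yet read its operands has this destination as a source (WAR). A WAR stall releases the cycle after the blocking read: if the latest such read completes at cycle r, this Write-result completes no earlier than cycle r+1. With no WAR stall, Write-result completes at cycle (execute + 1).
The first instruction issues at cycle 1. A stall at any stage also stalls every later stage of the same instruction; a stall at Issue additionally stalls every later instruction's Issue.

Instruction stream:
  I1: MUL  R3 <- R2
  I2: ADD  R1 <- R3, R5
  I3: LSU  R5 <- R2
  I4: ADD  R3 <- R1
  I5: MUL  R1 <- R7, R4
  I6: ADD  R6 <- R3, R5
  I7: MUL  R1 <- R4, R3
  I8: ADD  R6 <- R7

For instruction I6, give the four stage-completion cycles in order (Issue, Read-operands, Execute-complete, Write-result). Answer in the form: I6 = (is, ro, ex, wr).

  I1 | 1 | 2 | 8 | 9
  I2 | 2 | 10 | 12 | 13   RAW R3: wait I1 write@9
  I3 | 3 | 4 | 5 | 11   WAR R5: wait I2 read@10
  I4 | 14 | 15 | 17 | 18   struct: ADD busy until I2 writes@13
  I5 | 15 | 16 | 22 | 23
  I6 | 19 | 20 | 22 | 23   struct: ADD busy until I4 writes@18
  I7 | 24 | 25 | 31 | 32   struct: MUL busy until I5 writes@23
  I8 | 25 | 26 | 28 | 29

I6 = (19, 20, 22, 23)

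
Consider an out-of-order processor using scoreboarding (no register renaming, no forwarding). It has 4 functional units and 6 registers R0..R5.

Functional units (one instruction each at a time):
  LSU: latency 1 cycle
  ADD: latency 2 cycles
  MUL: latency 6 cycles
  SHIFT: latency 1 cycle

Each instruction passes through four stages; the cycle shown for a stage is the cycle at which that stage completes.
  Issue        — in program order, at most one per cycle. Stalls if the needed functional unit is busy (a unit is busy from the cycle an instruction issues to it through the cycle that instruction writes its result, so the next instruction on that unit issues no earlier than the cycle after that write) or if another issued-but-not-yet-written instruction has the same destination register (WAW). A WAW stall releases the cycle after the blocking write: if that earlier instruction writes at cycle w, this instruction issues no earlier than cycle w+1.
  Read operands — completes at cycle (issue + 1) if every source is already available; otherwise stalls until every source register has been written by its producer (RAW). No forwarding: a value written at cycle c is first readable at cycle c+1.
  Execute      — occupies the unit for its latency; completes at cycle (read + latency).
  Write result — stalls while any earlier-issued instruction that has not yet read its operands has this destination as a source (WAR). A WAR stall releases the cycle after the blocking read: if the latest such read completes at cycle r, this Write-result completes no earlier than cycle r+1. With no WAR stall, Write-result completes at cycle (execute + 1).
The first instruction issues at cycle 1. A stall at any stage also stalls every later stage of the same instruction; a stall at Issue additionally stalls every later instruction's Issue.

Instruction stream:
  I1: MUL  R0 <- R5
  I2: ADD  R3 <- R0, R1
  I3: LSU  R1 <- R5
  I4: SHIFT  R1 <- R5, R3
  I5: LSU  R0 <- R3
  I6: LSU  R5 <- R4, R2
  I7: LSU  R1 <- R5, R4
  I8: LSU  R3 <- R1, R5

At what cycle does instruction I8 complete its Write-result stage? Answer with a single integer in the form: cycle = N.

cycle = 28

I1 -> (1, 2, 8, 9)
I2 -> (2, 10, 12, 13)  // RAW R0: wait I1 write@9
I3 -> (3, 4, 5, 11)  // WAR R1: wait I2 read@10
I4 -> (12, 14, 15, 16)  // WAW R1: wait I3 write@11, RAW R3: wait I2 write@13
I5 -> (13, 14, 15, 16)
I6 -> (17, 18, 19, 20)  // struct: LSU busy until I5 writes@16
I7 -> (21, 22, 23, 24)  // struct: LSU busy until I6 writes@20
I8 -> (25, 26, 27, 28)  // struct: LSU busy until I7 writes@24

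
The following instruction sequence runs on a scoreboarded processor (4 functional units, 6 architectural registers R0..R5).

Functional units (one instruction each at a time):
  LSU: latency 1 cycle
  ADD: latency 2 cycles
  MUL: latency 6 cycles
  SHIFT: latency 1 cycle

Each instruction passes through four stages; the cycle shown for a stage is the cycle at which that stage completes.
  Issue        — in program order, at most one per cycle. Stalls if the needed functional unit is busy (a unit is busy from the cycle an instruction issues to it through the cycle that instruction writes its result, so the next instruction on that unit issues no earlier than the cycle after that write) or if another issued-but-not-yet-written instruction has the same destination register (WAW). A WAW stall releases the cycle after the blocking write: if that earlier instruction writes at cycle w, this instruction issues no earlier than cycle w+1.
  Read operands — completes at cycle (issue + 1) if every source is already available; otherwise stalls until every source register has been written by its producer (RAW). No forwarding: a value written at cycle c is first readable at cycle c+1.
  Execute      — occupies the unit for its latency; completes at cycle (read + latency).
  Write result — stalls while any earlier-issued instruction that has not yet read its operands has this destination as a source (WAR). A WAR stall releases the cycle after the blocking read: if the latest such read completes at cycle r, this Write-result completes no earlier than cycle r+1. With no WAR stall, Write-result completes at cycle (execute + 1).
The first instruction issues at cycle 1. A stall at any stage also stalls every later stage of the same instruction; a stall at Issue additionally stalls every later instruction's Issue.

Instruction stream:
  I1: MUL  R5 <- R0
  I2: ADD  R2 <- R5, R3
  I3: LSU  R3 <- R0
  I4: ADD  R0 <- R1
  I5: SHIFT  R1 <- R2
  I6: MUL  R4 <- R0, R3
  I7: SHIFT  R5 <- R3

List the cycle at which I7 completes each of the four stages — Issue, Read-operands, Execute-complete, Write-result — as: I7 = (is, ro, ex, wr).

I1: IS=1 RO=2 EX=8 WR=9
I2: IS=2 RO=10 EX=12 WR=13  [RAW R5: wait I1 write@9]
I3: IS=3 RO=4 EX=5 WR=11  [WAR R3: wait I2 read@10]
I4: IS=14 RO=15 EX=17 WR=18  [struct: ADD busy until I2 writes@13]
I5: IS=15 RO=16 EX=17 WR=18
I6: IS=16 RO=19 EX=25 WR=26  [RAW R0: wait I4 write@18]
I7: IS=19 RO=20 EX=21 WR=22  [struct: SHIFT busy until I5 writes@18]

I7 = (19, 20, 21, 22)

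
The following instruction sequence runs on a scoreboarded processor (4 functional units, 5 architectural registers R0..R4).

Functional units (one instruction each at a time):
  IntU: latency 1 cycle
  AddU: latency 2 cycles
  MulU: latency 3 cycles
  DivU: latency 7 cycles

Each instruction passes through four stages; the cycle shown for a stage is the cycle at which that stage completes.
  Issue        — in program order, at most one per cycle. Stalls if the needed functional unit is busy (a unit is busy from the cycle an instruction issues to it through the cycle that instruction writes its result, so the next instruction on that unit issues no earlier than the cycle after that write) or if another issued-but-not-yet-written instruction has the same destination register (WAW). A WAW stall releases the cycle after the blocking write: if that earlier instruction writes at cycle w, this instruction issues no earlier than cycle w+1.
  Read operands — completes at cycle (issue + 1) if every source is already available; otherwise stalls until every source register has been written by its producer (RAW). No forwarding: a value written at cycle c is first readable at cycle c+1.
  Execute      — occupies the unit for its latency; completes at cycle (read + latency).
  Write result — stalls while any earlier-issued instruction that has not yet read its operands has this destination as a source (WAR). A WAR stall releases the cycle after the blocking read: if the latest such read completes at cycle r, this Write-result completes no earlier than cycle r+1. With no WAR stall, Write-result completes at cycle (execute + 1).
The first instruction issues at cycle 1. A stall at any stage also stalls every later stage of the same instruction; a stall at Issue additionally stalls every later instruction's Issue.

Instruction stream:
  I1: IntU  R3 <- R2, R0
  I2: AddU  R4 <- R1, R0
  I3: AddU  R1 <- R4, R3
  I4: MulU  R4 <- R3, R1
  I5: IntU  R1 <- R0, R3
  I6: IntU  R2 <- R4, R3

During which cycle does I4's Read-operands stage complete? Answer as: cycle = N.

I1 -> (1, 2, 3, 4)
I2 -> (2, 3, 5, 6)
I3 -> (7, 8, 10, 11)  // struct: AddU busy until I2 writes@6
I4 -> (8, 12, 15, 16)  // RAW R1: wait I3 write@11
I5 -> (12, 13, 14, 15)  // WAW R1: wait I3 write@11
I6 -> (16, 17, 18, 19)  // struct: IntU busy until I5 writes@15

cycle = 12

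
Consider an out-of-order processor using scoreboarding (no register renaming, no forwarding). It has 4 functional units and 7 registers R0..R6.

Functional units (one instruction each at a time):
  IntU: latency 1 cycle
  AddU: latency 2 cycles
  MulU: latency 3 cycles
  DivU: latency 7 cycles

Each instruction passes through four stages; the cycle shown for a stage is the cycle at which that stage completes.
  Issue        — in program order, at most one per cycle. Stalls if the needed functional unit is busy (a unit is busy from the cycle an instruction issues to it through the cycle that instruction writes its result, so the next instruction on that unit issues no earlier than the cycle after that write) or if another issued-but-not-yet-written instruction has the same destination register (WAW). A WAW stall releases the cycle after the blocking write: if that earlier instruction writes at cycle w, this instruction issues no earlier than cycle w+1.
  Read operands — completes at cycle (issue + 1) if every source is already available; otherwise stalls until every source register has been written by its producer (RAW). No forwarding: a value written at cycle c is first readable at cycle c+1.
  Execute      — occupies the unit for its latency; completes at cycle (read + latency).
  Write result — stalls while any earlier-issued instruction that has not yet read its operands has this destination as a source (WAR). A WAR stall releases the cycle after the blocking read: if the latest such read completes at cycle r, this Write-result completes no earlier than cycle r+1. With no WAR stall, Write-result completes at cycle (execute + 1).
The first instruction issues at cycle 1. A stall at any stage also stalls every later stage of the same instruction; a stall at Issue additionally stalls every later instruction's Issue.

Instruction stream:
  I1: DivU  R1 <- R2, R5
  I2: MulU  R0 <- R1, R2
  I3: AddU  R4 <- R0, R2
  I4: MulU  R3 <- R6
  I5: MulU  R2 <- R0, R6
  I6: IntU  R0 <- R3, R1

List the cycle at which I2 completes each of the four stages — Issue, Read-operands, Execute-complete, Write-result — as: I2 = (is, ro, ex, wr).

I2 = (2, 11, 14, 15)

[1] I1 issues→DivU
[2] I1 reads; I2 issues→MulU
[3] I3 issues→AddU
[9] I1 exec-done
[10] I1 writes R1
[11] I2 reads
[14] I2 exec-done
[15] I2 writes R0
[16] I3 reads; I4 issues→MulU
[17] I4 reads
[18] I3 exec-done
[19] I3 writes R4
[20] I4 exec-done
[21] I4 writes R3
[22] I5 issues→MulU
[23] I5 reads; I6 issues→IntU
[24] I6 reads
[25] I6 exec-done
[26] I5 exec-done; I6 writes R0
[27] I5 writes R2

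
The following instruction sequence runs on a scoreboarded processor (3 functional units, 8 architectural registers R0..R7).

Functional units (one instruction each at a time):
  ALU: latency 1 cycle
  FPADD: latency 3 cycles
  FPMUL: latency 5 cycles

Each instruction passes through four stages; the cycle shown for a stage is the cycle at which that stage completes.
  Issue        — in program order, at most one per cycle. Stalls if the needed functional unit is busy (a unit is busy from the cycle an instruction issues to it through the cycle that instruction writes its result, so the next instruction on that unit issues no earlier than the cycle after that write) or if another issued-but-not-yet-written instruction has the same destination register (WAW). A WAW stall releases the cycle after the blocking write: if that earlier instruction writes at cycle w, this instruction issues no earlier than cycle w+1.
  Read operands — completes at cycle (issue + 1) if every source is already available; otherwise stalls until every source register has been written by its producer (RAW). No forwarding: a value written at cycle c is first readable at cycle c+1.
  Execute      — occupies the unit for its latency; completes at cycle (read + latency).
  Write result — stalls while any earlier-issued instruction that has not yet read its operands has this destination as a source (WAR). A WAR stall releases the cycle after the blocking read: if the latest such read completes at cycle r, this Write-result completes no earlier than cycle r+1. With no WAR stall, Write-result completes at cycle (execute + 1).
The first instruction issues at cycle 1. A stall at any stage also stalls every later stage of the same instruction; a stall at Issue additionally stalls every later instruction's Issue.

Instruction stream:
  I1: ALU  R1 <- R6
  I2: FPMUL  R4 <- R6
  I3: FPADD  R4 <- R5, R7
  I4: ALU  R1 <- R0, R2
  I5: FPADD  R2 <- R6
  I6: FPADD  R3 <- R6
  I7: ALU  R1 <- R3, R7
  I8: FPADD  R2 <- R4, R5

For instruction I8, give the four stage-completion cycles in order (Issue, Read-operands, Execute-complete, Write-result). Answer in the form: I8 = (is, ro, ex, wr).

I8 = (28, 29, 32, 33)

c1: issue I1 (ALU)
c2: I1 read-ops, issue I2 (FPMUL)
c3: I1 finished on ALU, I2 read-ops
c4: I1→R1
c8: I2 finished on FPMUL
c9: I2→R4
c10: issue I3 (FPADD)
c11: I3 read-ops, issue I4 (ALU)
c12: I4 read-ops
c13: I4 finished on ALU
c14: I3 finished on FPADD, I4→R1
c15: I3→R4
c16: issue I5 (FPADD)
c17: I5 read-ops
c20: I5 finished on FPADD
c21: I5→R2
c22: issue I6 (FPADD)
c23: I6 read-ops, issue I7 (ALU)
c26: I6 finished on FPADD
c27: I6→R3
c28: I7 read-ops, issue I8 (FPADD)
c29: I7 finished on ALU, I8 read-ops
c30: I7→R1
c32: I8 finished on FPADD
c33: I8→R2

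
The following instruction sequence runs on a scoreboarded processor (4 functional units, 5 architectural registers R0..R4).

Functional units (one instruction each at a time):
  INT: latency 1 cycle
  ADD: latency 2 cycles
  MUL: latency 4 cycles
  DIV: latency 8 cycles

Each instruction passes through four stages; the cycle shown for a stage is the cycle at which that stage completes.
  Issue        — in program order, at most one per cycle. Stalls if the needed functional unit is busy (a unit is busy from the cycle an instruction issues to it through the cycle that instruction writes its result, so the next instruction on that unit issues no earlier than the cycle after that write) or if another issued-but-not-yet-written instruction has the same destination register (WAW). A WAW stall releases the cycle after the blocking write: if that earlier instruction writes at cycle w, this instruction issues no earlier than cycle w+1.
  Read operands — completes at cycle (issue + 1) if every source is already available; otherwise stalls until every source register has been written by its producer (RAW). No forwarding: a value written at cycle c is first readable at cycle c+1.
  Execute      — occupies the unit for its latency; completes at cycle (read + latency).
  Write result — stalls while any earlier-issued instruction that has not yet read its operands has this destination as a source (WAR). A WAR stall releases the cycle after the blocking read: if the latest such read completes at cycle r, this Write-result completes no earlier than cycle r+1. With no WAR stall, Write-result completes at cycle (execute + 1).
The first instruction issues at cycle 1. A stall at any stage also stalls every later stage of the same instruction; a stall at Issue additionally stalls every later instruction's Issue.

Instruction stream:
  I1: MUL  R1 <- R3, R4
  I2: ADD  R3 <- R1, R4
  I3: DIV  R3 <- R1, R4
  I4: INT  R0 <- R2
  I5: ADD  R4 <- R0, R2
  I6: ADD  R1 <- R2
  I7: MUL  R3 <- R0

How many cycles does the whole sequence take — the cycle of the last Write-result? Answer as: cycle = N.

cycle = 29

cycle 1: I1→MUL
cycle 2: I1 RO, I2→ADD
cycle 6: I1 EX
cycle 7: I1 WR R1
cycle 8: I2 RO
cycle 10: I2 EX
cycle 11: I2 WR R3
cycle 12: I3→DIV
cycle 13: I3 RO, I4→INT
cycle 14: I4 RO, I5→ADD
cycle 15: I4 EX
cycle 16: I4 WR R0
cycle 17: I5 RO
cycle 19: I5 EX
cycle 20: I5 WR R4
cycle 21: I3 EX, I6→ADD
cycle 22: I3 WR R3, I6 RO
cycle 23: I7→MUL
cycle 24: I6 EX, I7 RO
cycle 25: I6 WR R1
cycle 28: I7 EX
cycle 29: I7 WR R3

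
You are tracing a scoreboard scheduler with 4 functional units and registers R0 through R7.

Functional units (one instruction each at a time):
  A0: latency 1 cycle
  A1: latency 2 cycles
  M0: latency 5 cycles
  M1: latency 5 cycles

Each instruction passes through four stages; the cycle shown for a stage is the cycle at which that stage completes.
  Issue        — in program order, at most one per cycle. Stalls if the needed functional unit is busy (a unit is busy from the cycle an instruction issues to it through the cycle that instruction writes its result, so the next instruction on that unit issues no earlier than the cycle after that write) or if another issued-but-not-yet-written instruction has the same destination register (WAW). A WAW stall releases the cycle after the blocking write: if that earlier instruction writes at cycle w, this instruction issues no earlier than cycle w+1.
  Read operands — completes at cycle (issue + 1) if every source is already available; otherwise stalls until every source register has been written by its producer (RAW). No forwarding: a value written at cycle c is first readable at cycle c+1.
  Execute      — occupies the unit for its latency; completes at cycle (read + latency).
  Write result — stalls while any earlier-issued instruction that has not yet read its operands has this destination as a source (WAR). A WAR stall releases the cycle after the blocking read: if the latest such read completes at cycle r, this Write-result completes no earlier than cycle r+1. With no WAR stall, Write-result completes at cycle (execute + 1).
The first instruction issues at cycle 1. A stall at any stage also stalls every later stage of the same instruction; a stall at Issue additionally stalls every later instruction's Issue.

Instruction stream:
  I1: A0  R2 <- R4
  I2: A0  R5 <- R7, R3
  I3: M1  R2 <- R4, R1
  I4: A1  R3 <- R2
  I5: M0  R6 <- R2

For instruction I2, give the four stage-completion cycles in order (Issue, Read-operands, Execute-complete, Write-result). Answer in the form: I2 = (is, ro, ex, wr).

c1: I1 dispatched to A0
c2: I1 operands ready
c3: I1 complete
c4: R2←I1
c5: I2 dispatched to A0
c6: I2 operands ready, I3 dispatched to M1
c7: I2 complete, I3 operands ready, I4 dispatched to A1
c8: R5←I2, I5 dispatched to M0
c12: I3 complete
c13: R2←I3
c14: I4 operands ready, I5 operands ready
c16: I4 complete
c17: R3←I4
c19: I5 complete
c20: R6←I5

I2 = (5, 6, 7, 8)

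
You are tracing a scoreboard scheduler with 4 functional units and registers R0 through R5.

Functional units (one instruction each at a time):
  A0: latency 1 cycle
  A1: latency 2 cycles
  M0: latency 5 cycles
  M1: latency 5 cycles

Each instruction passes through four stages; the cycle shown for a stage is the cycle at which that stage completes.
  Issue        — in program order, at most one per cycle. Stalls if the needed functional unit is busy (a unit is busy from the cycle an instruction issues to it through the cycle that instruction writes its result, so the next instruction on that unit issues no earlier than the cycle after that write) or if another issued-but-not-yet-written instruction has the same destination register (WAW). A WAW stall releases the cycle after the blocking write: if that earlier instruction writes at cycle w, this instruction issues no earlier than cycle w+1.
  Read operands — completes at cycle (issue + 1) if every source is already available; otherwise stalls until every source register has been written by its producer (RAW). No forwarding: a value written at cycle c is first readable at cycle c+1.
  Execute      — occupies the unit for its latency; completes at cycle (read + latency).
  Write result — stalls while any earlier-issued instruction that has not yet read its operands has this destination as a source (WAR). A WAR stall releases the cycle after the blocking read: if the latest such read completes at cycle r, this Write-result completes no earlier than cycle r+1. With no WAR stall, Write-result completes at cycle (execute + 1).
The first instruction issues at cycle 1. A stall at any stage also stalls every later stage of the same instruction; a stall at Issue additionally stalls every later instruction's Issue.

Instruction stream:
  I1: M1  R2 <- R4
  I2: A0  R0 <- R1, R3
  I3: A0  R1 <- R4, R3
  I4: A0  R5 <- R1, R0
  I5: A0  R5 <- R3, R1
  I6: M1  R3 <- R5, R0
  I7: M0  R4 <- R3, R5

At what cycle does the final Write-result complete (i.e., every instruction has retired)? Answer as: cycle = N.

cycle 1: I1 dispatched to M1
cycle 2: I1 operands ready, I2 dispatched to A0
cycle 3: I2 operands ready
cycle 4: I2 complete
cycle 5: R0←I2
cycle 6: I3 dispatched to A0
cycle 7: I1 complete, I3 operands ready
cycle 8: R2←I1, I3 complete
cycle 9: R1←I3
cycle 10: I4 dispatched to A0
cycle 11: I4 operands ready
cycle 12: I4 complete
cycle 13: R5←I4
cycle 14: I5 dispatched to A0
cycle 15: I5 operands ready, I6 dispatched to M1
cycle 16: I5 complete, I7 dispatched to M0
cycle 17: R5←I5
cycle 18: I6 operands ready
cycle 23: I6 complete
cycle 24: R3←I6
cycle 25: I7 operands ready
cycle 30: I7 complete
cycle 31: R4←I7

cycle = 31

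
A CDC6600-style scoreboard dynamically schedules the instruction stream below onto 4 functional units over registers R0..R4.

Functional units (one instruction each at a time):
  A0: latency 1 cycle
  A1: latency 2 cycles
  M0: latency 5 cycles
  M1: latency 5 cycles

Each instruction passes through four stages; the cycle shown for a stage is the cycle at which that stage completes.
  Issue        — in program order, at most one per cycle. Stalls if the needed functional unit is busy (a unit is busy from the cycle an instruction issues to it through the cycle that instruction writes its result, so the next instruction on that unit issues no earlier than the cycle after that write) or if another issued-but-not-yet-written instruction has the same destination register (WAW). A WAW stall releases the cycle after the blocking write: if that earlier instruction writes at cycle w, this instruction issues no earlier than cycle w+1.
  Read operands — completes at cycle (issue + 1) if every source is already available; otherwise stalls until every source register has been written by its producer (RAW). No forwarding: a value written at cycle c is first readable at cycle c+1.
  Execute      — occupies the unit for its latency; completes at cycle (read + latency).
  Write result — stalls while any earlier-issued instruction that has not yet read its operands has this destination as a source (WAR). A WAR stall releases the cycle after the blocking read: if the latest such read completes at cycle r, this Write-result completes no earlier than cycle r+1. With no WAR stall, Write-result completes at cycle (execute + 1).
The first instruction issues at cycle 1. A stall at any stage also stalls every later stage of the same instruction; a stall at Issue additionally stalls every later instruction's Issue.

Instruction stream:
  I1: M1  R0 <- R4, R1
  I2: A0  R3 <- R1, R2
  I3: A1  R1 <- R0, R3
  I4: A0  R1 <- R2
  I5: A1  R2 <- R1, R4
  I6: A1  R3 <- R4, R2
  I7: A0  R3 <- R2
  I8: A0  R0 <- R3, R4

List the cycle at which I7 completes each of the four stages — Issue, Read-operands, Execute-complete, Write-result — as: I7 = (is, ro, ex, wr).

[1] I1 issues→M1
[2] I1 reads | I2 issues→A0
[3] I2 reads | I3 issues→A1
[4] I2 exec-done
[5] I2 writes R3
[7] I1 exec-done
[8] I1 writes R0
[9] I3 reads
[11] I3 exec-done
[12] I3 writes R1
[13] I4 issues→A0
[14] I4 reads | I5 issues→A1
[15] I4 exec-done
[16] I4 writes R1
[17] I5 reads
[19] I5 exec-done
[20] I5 writes R2
[21] I6 issues→A1
[22] I6 reads
[24] I6 exec-done
[25] I6 writes R3
[26] I7 issues→A0
[27] I7 reads
[28] I7 exec-done
[29] I7 writes R3
[30] I8 issues→A0
[31] I8 reads
[32] I8 exec-done
[33] I8 writes R0

I7 = (26, 27, 28, 29)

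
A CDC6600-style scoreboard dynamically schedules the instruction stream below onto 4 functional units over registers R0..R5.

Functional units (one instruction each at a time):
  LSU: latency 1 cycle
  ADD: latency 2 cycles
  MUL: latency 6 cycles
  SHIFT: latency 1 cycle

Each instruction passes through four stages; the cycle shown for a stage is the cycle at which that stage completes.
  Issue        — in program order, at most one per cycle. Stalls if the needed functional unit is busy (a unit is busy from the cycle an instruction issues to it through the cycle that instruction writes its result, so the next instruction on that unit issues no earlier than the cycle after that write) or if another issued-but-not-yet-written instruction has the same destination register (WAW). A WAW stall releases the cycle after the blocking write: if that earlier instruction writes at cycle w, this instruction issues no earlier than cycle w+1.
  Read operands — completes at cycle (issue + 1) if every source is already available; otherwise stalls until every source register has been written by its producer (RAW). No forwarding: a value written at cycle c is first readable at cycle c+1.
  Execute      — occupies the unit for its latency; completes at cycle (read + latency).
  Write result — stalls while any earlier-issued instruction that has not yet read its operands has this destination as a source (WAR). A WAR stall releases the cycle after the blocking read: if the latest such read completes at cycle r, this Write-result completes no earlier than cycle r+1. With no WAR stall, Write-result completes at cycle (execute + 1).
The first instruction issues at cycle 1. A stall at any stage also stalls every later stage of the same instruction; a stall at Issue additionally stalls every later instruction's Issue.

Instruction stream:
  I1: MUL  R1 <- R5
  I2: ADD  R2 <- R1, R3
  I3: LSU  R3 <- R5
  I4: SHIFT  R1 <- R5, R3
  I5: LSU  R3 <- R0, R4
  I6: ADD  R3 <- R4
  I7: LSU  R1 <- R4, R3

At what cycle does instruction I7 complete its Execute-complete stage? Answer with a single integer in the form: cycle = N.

cycle = 22

cycle 1: I1 dispatched to MUL
cycle 2: I1 operands ready, I2 dispatched to ADD
cycle 3: I3 dispatched to LSU
cycle 4: I3 operands ready
cycle 5: I3 complete
cycle 8: I1 complete
cycle 9: R1←I1
cycle 10: I2 operands ready, I4 dispatched to SHIFT
cycle 11: R3←I3
cycle 12: I2 complete, I4 operands ready, I5 dispatched to LSU
cycle 13: R2←I2, I4 complete, I5 operands ready
cycle 14: R1←I4, I5 complete
cycle 15: R3←I5
cycle 16: I6 dispatched to ADD
cycle 17: I6 operands ready, I7 dispatched to LSU
cycle 19: I6 complete
cycle 20: R3←I6
cycle 21: I7 operands ready
cycle 22: I7 complete
cycle 23: R1←I7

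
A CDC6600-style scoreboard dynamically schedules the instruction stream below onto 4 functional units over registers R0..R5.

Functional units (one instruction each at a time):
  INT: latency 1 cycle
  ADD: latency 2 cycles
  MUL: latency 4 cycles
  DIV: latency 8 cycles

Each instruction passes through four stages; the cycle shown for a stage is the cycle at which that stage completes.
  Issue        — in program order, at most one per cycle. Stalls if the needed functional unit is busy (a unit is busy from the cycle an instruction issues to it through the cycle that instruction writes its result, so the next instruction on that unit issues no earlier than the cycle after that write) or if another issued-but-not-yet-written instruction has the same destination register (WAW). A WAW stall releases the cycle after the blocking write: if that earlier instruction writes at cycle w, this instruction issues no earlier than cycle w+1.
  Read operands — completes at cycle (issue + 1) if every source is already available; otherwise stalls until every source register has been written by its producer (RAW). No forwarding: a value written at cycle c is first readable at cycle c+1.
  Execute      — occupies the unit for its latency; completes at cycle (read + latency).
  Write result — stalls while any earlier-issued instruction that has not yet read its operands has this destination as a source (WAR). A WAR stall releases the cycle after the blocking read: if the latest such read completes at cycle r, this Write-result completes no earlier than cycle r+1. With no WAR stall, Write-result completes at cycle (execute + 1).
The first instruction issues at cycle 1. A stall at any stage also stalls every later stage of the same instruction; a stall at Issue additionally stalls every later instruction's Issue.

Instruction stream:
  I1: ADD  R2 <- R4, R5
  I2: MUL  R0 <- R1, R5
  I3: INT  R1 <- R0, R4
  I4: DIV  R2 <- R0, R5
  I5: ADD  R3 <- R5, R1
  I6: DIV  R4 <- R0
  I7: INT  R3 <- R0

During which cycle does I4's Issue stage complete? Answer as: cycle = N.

I1  is:1  ro:2  ex:4  wr:5
I2  is:2  ro:3  ex:7  wr:8
I3  is:3  ro:9  ex:10  wr:11  — RAW R0: wait I2 write@8
I4  is:6  ro:9  ex:17  wr:18  — WAW R2: wait I1 write@5, RAW R0: wait I2 write@8
I5  is:7  ro:12  ex:14  wr:15  — RAW R1: wait I3 write@11
I6  is:19  ro:20  ex:28  wr:29  — struct: DIV busy until I4 writes@18
I7  is:20  ro:21  ex:22  wr:23

cycle = 6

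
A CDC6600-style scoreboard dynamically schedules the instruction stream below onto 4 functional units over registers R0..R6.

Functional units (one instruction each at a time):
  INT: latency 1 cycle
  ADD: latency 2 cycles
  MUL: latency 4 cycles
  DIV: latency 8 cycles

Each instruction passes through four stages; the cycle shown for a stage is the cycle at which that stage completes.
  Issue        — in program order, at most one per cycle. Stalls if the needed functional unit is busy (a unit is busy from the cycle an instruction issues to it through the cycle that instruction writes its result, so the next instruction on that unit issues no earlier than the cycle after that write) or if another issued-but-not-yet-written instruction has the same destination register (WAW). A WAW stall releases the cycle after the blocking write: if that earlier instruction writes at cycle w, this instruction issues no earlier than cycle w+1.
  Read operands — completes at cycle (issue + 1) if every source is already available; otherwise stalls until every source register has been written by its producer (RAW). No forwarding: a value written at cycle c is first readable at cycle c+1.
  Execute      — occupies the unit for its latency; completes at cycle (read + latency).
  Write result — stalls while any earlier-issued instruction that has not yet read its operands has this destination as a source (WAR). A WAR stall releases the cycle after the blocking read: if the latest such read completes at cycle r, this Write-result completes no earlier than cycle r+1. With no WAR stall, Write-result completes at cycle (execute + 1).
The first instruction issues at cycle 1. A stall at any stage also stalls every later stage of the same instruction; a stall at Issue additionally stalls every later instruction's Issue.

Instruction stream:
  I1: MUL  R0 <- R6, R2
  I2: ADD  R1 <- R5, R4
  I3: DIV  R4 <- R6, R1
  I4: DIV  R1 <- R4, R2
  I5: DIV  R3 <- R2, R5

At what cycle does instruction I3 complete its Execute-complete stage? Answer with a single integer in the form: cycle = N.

I1: IS=1 RO=2 EX=6 WR=7
I2: IS=2 RO=3 EX=5 WR=6
I3: IS=3 RO=7 EX=15 WR=16  [RAW R1: wait I2 write@6]
I4: IS=17 RO=18 EX=26 WR=27  [struct: DIV busy until I3 writes@16]
I5: IS=28 RO=29 EX=37 WR=38  [struct: DIV busy until I4 writes@27]

cycle = 15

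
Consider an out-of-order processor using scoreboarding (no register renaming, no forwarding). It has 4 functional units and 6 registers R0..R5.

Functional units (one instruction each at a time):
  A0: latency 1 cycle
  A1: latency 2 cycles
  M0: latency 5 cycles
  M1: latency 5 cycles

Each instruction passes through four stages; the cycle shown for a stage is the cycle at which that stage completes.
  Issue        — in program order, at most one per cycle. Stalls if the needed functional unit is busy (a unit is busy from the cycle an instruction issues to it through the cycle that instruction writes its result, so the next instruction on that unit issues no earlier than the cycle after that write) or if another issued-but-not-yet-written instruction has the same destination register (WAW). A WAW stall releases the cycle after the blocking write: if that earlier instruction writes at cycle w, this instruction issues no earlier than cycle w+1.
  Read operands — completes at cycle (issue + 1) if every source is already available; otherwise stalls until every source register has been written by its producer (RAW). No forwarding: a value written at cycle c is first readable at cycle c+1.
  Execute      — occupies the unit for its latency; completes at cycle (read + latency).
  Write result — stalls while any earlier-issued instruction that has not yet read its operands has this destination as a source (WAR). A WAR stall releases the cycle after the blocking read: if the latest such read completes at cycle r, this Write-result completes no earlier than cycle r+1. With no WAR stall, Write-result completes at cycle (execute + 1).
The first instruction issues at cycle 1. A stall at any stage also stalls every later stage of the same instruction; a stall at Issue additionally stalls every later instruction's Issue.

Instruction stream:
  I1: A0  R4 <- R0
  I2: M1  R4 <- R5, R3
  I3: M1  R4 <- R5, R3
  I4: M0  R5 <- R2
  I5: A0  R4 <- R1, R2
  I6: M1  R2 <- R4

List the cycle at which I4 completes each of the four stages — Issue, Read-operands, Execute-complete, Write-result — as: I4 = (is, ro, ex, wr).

I4 = (14, 15, 20, 21)

I1 -> (1, 2, 3, 4)
I2 -> (5, 6, 11, 12)  // WAW R4: wait I1 write@4
I3 -> (13, 14, 19, 20)  // struct: M1 busy until I2 writes@12
I4 -> (14, 15, 20, 21)
I5 -> (21, 22, 23, 24)  // WAW R4: wait I3 write@20
I6 -> (22, 25, 30, 31)  // RAW R4: wait I5 write@24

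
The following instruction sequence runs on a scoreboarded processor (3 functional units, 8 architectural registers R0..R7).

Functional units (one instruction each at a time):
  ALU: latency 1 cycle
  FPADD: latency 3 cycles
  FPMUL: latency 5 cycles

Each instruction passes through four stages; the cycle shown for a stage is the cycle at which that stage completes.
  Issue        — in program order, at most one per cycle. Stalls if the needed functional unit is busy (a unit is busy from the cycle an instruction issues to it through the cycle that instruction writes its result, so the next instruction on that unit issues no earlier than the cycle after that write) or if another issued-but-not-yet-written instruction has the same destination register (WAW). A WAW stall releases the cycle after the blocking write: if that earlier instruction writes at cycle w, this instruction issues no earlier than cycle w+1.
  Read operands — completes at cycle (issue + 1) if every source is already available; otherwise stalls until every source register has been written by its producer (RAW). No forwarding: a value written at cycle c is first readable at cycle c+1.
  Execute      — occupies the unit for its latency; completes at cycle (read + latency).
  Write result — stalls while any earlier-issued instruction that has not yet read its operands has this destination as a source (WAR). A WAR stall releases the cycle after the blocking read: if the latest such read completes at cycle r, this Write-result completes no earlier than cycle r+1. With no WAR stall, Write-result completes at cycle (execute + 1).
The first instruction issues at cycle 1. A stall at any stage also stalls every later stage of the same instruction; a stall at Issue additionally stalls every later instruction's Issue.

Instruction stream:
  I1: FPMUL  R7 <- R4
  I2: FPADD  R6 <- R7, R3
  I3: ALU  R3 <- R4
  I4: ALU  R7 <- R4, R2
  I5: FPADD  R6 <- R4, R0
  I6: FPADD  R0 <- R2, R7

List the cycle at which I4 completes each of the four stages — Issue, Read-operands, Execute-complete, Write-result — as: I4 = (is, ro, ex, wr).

I4 = (11, 12, 13, 14)

cycle 1: I1 issues→FPMUL
cycle 2: I1 reads | I2 issues→FPADD
cycle 3: I3 issues→ALU
cycle 4: I3 reads
cycle 5: I3 exec-done
cycle 7: I1 exec-done
cycle 8: I1 writes R7
cycle 9: I2 reads
cycle 10: I3 writes R3
cycle 11: I4 issues→ALU
cycle 12: I2 exec-done | I4 reads
cycle 13: I2 writes R6 | I4 exec-done
cycle 14: I4 writes R7 | I5 issues→FPADD
cycle 15: I5 reads
cycle 18: I5 exec-done
cycle 19: I5 writes R6
cycle 20: I6 issues→FPADD
cycle 21: I6 reads
cycle 24: I6 exec-done
cycle 25: I6 writes R0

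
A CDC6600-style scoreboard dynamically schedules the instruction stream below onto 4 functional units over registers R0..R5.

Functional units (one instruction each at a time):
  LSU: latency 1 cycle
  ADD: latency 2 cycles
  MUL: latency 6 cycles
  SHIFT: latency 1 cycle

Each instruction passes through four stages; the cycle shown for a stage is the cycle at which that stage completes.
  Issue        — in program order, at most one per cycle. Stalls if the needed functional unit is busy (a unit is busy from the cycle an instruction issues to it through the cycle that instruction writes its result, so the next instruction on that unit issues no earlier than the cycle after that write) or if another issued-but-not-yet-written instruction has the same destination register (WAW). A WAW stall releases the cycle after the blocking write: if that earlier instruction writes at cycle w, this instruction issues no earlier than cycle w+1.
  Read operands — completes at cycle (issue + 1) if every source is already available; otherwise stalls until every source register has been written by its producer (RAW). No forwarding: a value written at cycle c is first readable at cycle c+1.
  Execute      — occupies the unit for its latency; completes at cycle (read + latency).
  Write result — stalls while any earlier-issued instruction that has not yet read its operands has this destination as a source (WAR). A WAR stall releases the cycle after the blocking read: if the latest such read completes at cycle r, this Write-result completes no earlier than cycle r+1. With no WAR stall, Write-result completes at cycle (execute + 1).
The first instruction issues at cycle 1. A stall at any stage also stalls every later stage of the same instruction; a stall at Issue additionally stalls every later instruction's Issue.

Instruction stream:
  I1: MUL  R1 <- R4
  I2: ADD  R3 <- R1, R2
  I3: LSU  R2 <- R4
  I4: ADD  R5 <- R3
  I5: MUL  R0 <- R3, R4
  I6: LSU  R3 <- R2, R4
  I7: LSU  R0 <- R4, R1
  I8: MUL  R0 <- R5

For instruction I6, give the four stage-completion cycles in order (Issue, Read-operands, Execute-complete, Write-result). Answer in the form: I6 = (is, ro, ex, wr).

I6 = (16, 17, 18, 19)

c1: I1 dispatched to MUL
c2: I1 operands ready, I2 dispatched to ADD
c3: I3 dispatched to LSU
c4: I3 operands ready
c5: I3 complete
c8: I1 complete
c9: R1←I1
c10: I2 operands ready
c11: R2←I3
c12: I2 complete
c13: R3←I2
c14: I4 dispatched to ADD
c15: I4 operands ready, I5 dispatched to MUL
c16: I5 operands ready, I6 dispatched to LSU
c17: I4 complete, I6 operands ready
c18: R5←I4, I6 complete
c19: R3←I6
c22: I5 complete
c23: R0←I5
c24: I7 dispatched to LSU
c25: I7 operands ready
c26: I7 complete
c27: R0←I7
c28: I8 dispatched to MUL
c29: I8 operands ready
c35: I8 complete
c36: R0←I8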